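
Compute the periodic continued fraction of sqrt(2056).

Write x_i = (sqrt(2056) + m_i)/d_i with (m_0, d_0) = (0, 1). a_0 = floor(sqrt(2056)) = 45, since 45^2 = 2025 <= 2056 < 2116 = 46^2.
Iterate m_{i+1} = d_i*a_i - m_i, d_{i+1} = (2056 - m_{i+1}^2)/d_i, a_{i+1} = floor((a_0 + m_{i+1})/d_{i+1}):
  m_1 = 1*45 - 0 = 45, d_1 = (2056 - 45^2)/1 = 31/1 = 31, a_1 = floor((45 + 45)/31) = 2.
  m_2 = 31*2 - 45 = 17, d_2 = (2056 - 17^2)/31 = 1767/31 = 57, a_2 = floor((45 + 17)/57) = 1.
  m_3 = 57*1 - 17 = 40, d_3 = (2056 - 40^2)/57 = 456/57 = 8, a_3 = floor((45 + 40)/8) = 10.
  m_4 = 8*10 - 40 = 40, d_4 = (2056 - 40^2)/8 = 456/8 = 57, a_4 = floor((45 + 40)/57) = 1.
  m_5 = 57*1 - 40 = 17, d_5 = (2056 - 17^2)/57 = 1767/57 = 31, a_5 = floor((45 + 17)/31) = 2.
  m_6 = 31*2 - 17 = 45, d_6 = (2056 - 45^2)/31 = 31/31 = 1, a_6 = floor((45 + 45)/1) = 90.
  m_7 = 1*90 - 45 = 45, d_7 = (2056 - 45^2)/1 = 31/1 = 31: (m_7, d_7) = (m_1, d_1) = (45, 31), so from here the quotients repeat a_1, ..., a_6; the period length is 6.
Hence the expansion of sqrt(2056) is a_0 = 45 followed by the repeating block 2, 1, 10, 1, 2, 90 (period 6).

[45; (2, 1, 10, 1, 2, 90)]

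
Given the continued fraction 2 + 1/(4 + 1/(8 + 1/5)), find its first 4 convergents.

2/1, 9/4, 74/33, 379/169

Using the convergent recurrence p_i = a_i*p_{i-1} + p_{i-2}, q_i = a_i*q_{i-1} + q_{i-2} with p_{-2}=0, p_{-1}=1, q_{-2}=1, q_{-1}=0:
  i=0: a_0=2, p_0 = 2*1 + 0 = 2, q_0 = 2*0 + 1 = 1.
  i=1: a_1=4, p_1 = 4*2 + 1 = 9, q_1 = 4*1 + 0 = 4.
  i=2: a_2=8, p_2 = 8*9 + 2 = 74, q_2 = 8*4 + 1 = 33.
  i=3: a_3=5, p_3 = 5*74 + 9 = 379, q_3 = 5*33 + 4 = 169.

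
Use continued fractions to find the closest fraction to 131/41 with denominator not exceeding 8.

Expand x = 131/41 as a continued fraction with the Euclidean algorithm:
  131 = 3*41 + 8, so a_0 = 3.
  41 = 5*8 + 1, so a_1 = 5.
  8 = 8*1 + 0, so a_2 = 8.
so x = [3; 5, 8].
Convergents (p_i = a_i*p_{i-1} + p_{i-2}, q_i = a_i*q_{i-1} + q_{i-2} with p_{-2}=0, p_{-1}=1, q_{-2}=1, q_{-1}=0), until the denominator exceeds 8:
  i=0: a_0=3, p_0 = 3*1 + 0 = 3, q_0 = 3*0 + 1 = 1.
  i=1: a_1=5, p_1 = 5*3 + 1 = 16, q_1 = 5*1 + 0 = 5.
  i=2: a_2=8, p_2 = 8*16 + 3 = 131, q_2 = 8*5 + 1 = 41.
q_2 = 41 > 8, so the last convergent with denominator <= 8 is p_1/q_1 = 16/5.
The closest fraction with denominator <= 8 is either p_1/q_1 or the intermediate fraction (k*p_1 + p_0)/(k*q_1 + q_0) with the largest k >= 1 whose denominator stays <= 8; these approach x as k grows, and every other convergent or intermediate fraction in range is farther away.
Largest k: floor((8 - q_0)/q_1) = floor((8 - 1)/5) = 1.
That gives (1*16 + 3)/(1*5 + 1) = 19/6.
Compare the errors: |x - 16/5| = |131*5 - 16*41|/(41*5) = 1/205, and |x - 19/6| = |131*6 - 19*41|/(41*6) = 7/246.
Cross-multiplying, 1*246 = 246 < 1435 = 7*205, so 1/205 is smaller: the convergent 16/5 is closer to x than 19/6.

16/5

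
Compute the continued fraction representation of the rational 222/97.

[2; 3, 2, 6, 2]

Run the Euclidean algorithm on 222 and 97; the successive quotients are the partial quotients a_0, a_1, ... (each step inverts the fractional part left over by the previous one):
  222 = 2*97 + 28, so a_0 = 2.
  97 = 3*28 + 13, so a_1 = 3.
  28 = 2*13 + 2, so a_2 = 2.
  13 = 6*2 + 1, so a_3 = 6.
  2 = 2*1 + 0, so a_4 = 2.
The remainder reaches 0 after 5 divisions, so the expansion has 5 partial quotients, read off in order.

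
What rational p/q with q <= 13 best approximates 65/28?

7/3

Expand x = 65/28 as a continued fraction with the Euclidean algorithm:
  65 = 2*28 + 9, so a_0 = 2.
  28 = 3*9 + 1, so a_1 = 3.
  9 = 9*1 + 0, so a_2 = 9.
so x = [2; 3, 9].
Convergents (p_i = a_i*p_{i-1} + p_{i-2}, q_i = a_i*q_{i-1} + q_{i-2} with p_{-2}=0, p_{-1}=1, q_{-2}=1, q_{-1}=0), until the denominator exceeds 13:
  i=0: a_0=2, p_0 = 2*1 + 0 = 2, q_0 = 2*0 + 1 = 1.
  i=1: a_1=3, p_1 = 3*2 + 1 = 7, q_1 = 3*1 + 0 = 3.
  i=2: a_2=9, p_2 = 9*7 + 2 = 65, q_2 = 9*3 + 1 = 28.
q_2 = 28 > 13, so the last convergent with denominator <= 13 is p_1/q_1 = 7/3.
The closest fraction with denominator <= 13 is either p_1/q_1 or the intermediate fraction (k*p_1 + p_0)/(k*q_1 + q_0) with the largest k >= 1 whose denominator stays <= 13; these approach x as k grows, and every other convergent or intermediate fraction in range is farther away.
Largest k: floor((13 - q_0)/q_1) = floor((13 - 1)/3) = 4.
That gives (4*7 + 2)/(4*3 + 1) = 30/13.
Compare the errors: |x - 7/3| = |65*3 - 7*28|/(28*3) = 1/84, and |x - 30/13| = |65*13 - 30*28|/(28*13) = 5/364.
Cross-multiplying, 1*364 = 364 < 420 = 5*84, so 1/84 is smaller: the convergent 7/3 is closer to x than 30/13.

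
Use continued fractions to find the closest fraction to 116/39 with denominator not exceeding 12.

3/1

Expand x = 116/39 as a continued fraction with the Euclidean algorithm:
  116 = 2*39 + 38, so a_0 = 2.
  39 = 1*38 + 1, so a_1 = 1.
  38 = 38*1 + 0, so a_2 = 38.
so x = [2; 1, 38].
Convergents (p_i = a_i*p_{i-1} + p_{i-2}, q_i = a_i*q_{i-1} + q_{i-2} with p_{-2}=0, p_{-1}=1, q_{-2}=1, q_{-1}=0), until the denominator exceeds 12:
  i=0: a_0=2, p_0 = 2*1 + 0 = 2, q_0 = 2*0 + 1 = 1.
  i=1: a_1=1, p_1 = 1*2 + 1 = 3, q_1 = 1*1 + 0 = 1.
  i=2: a_2=38, p_2 = 38*3 + 2 = 116, q_2 = 38*1 + 1 = 39.
q_2 = 39 > 12, so the last convergent with denominator <= 12 is p_1/q_1 = 3/1.
The closest fraction with denominator <= 12 is either p_1/q_1 or the intermediate fraction (k*p_1 + p_0)/(k*q_1 + q_0) with the largest k >= 1 whose denominator stays <= 12; these approach x as k grows, and every other convergent or intermediate fraction in range is farther away.
Largest k: floor((12 - q_0)/q_1) = floor((12 - 1)/1) = 11.
That gives (11*3 + 2)/(11*1 + 1) = 35/12.
Compare the errors: |x - 3/1| = |116*1 - 3*39|/(39*1) = 1/39, and |x - 35/12| = |116*12 - 35*39|/(39*12) = 27/468.
Cross-multiplying, 1*468 = 468 < 1053 = 27*39, so 1/39 is smaller: the convergent 3/1 is closer to x than 35/12.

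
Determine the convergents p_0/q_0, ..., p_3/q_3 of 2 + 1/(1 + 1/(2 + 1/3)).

Using the convergent recurrence p_i = a_i*p_{i-1} + p_{i-2}, q_i = a_i*q_{i-1} + q_{i-2} with p_{-2}=0, p_{-1}=1, q_{-2}=1, q_{-1}=0:
  i=0: a_0=2, p_0 = 2*1 + 0 = 2, q_0 = 2*0 + 1 = 1.
  i=1: a_1=1, p_1 = 1*2 + 1 = 3, q_1 = 1*1 + 0 = 1.
  i=2: a_2=2, p_2 = 2*3 + 2 = 8, q_2 = 2*1 + 1 = 3.
  i=3: a_3=3, p_3 = 3*8 + 3 = 27, q_3 = 3*3 + 1 = 10.

2/1, 3/1, 8/3, 27/10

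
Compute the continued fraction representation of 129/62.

Run the Euclidean algorithm on 129 and 62; the successive quotients are the partial quotients a_0, a_1, ... (each step inverts the fractional part left over by the previous one):
  129 = 2*62 + 5, so a_0 = 2.
  62 = 12*5 + 2, so a_1 = 12.
  5 = 2*2 + 1, so a_2 = 2.
  2 = 2*1 + 0, so a_3 = 2.
The remainder reaches 0 after 4 divisions, so the expansion has 4 partial quotients, read off in order.

[2; 12, 2, 2]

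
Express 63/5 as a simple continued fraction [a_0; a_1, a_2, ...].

Run the Euclidean algorithm on 63 and 5; the successive quotients are the partial quotients a_0, a_1, ... (each step inverts the fractional part left over by the previous one):
  63 = 12*5 + 3, so a_0 = 12.
  5 = 1*3 + 2, so a_1 = 1.
  3 = 1*2 + 1, so a_2 = 1.
  2 = 2*1 + 0, so a_3 = 2.
The remainder reaches 0 after 4 divisions, so the expansion has 4 partial quotients, read off in order.

[12; 1, 1, 2]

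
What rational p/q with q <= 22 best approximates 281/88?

67/21

Expand x = 281/88 as a continued fraction with the Euclidean algorithm:
  281 = 3*88 + 17, so a_0 = 3.
  88 = 5*17 + 3, so a_1 = 5.
  17 = 5*3 + 2, so a_2 = 5.
  3 = 1*2 + 1, so a_3 = 1.
  2 = 2*1 + 0, so a_4 = 2.
so x = [3; 5, 5, 1, 2].
Convergents (p_i = a_i*p_{i-1} + p_{i-2}, q_i = a_i*q_{i-1} + q_{i-2} with p_{-2}=0, p_{-1}=1, q_{-2}=1, q_{-1}=0), until the denominator exceeds 22:
  i=0: a_0=3, p_0 = 3*1 + 0 = 3, q_0 = 3*0 + 1 = 1.
  i=1: a_1=5, p_1 = 5*3 + 1 = 16, q_1 = 5*1 + 0 = 5.
  i=2: a_2=5, p_2 = 5*16 + 3 = 83, q_2 = 5*5 + 1 = 26.
q_2 = 26 > 22, so the last convergent with denominator <= 22 is p_1/q_1 = 16/5.
The closest fraction with denominator <= 22 is either p_1/q_1 or the intermediate fraction (k*p_1 + p_0)/(k*q_1 + q_0) with the largest k >= 1 whose denominator stays <= 22; these approach x as k grows, and every other convergent or intermediate fraction in range is farther away.
Largest k: floor((22 - q_0)/q_1) = floor((22 - 1)/5) = 4.
That gives (4*16 + 3)/(4*5 + 1) = 67/21.
Compare the errors: |x - 16/5| = |281*5 - 16*88|/(88*5) = 3/440, and |x - 67/21| = |281*21 - 67*88|/(88*21) = 5/1848.
Cross-multiplying, 5*440 = 2200 < 5544 = 3*1848, so 5/1848 is smaller: the intermediate fraction 67/21 is closer to x than 16/5.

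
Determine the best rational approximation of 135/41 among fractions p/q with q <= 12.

Expand x = 135/41 as a continued fraction with the Euclidean algorithm:
  135 = 3*41 + 12, so a_0 = 3.
  41 = 3*12 + 5, so a_1 = 3.
  12 = 2*5 + 2, so a_2 = 2.
  5 = 2*2 + 1, so a_3 = 2.
  2 = 2*1 + 0, so a_4 = 2.
so x = [3; 3, 2, 2, 2].
Convergents (p_i = a_i*p_{i-1} + p_{i-2}, q_i = a_i*q_{i-1} + q_{i-2} with p_{-2}=0, p_{-1}=1, q_{-2}=1, q_{-1}=0), until the denominator exceeds 12:
  i=0: a_0=3, p_0 = 3*1 + 0 = 3, q_0 = 3*0 + 1 = 1.
  i=1: a_1=3, p_1 = 3*3 + 1 = 10, q_1 = 3*1 + 0 = 3.
  i=2: a_2=2, p_2 = 2*10 + 3 = 23, q_2 = 2*3 + 1 = 7.
  i=3: a_3=2, p_3 = 2*23 + 10 = 56, q_3 = 2*7 + 3 = 17.
q_3 = 17 > 12, so the last convergent with denominator <= 12 is p_2/q_2 = 23/7.
The closest fraction with denominator <= 12 is either p_2/q_2 or the intermediate fraction (k*p_2 + p_1)/(k*q_2 + q_1) with the largest k >= 1 whose denominator stays <= 12; these approach x as k grows, and every other convergent or intermediate fraction in range is farther away.
Largest k: floor((12 - q_1)/q_2) = floor((12 - 3)/7) = 1.
That gives (1*23 + 10)/(1*7 + 3) = 33/10.
Compare the errors: |x - 23/7| = |135*7 - 23*41|/(41*7) = 2/287, and |x - 33/10| = |135*10 - 33*41|/(41*10) = 3/410.
Cross-multiplying, 2*410 = 820 < 861 = 3*287, so 2/287 is smaller: the convergent 23/7 is closer to x than 33/10.

23/7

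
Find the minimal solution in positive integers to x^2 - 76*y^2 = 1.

(x, y) = (57799, 6630)

First expand sqrt(76) as a continued fraction. With x_i = (sqrt(76) + m_i)/d_i and (m_0, d_0) = (0, 1): a_0 = floor(sqrt(76)) = 8, since 8^2 = 64 <= 76 < 81 = 9^2.
Iterate m_{i+1} = d_i*a_i - m_i, d_{i+1} = (76 - m_{i+1}^2)/d_i, a_{i+1} = floor((a_0 + m_{i+1})/d_{i+1}):
  m_1 = 1*8 - 0 = 8, d_1 = (76 - 8^2)/1 = 12/1 = 12, a_1 = floor((8 + 8)/12) = 1.
  m_2 = 12*1 - 8 = 4, d_2 = (76 - 4^2)/12 = 60/12 = 5, a_2 = floor((8 + 4)/5) = 2.
  m_3 = 5*2 - 4 = 6, d_3 = (76 - 6^2)/5 = 40/5 = 8, a_3 = floor((8 + 6)/8) = 1.
  m_4 = 8*1 - 6 = 2, d_4 = (76 - 2^2)/8 = 72/8 = 9, a_4 = floor((8 + 2)/9) = 1.
  m_5 = 9*1 - 2 = 7, d_5 = (76 - 7^2)/9 = 27/9 = 3, a_5 = floor((8 + 7)/3) = 5.
  m_6 = 3*5 - 7 = 8, d_6 = (76 - 8^2)/3 = 12/3 = 4, a_6 = floor((8 + 8)/4) = 4.
  m_7 = 4*4 - 8 = 8, d_7 = (76 - 8^2)/4 = 12/4 = 3, a_7 = floor((8 + 8)/3) = 5.
  m_8 = 3*5 - 8 = 7, d_8 = (76 - 7^2)/3 = 27/3 = 9, a_8 = floor((8 + 7)/9) = 1.
  m_9 = 9*1 - 7 = 2, d_9 = (76 - 2^2)/9 = 72/9 = 8, a_9 = floor((8 + 2)/8) = 1.
  m_10 = 8*1 - 2 = 6, d_10 = (76 - 6^2)/8 = 40/8 = 5, a_10 = floor((8 + 6)/5) = 2.
  m_11 = 5*2 - 6 = 4, d_11 = (76 - 4^2)/5 = 60/5 = 12, a_11 = floor((8 + 4)/12) = 1.
  m_12 = 12*1 - 4 = 8, d_12 = (76 - 8^2)/12 = 12/12 = 1, a_12 = floor((8 + 8)/1) = 16.
  m_13 = 1*16 - 8 = 8, d_13 = (76 - 8^2)/1 = 12/1 = 12: (m_13, d_13) = (m_1, d_1) = (8, 12), so from here the quotients repeat a_1, ..., a_12; the period length is 12.
So sqrt(76) = [8; (1, 2, 1, 1, 5, 4, 5, 1, 1, 2, 1, 16)] with period length k = 12.
k is even, so the fundamental solution of x^2 - 76y^2 = 1 is (p_{k-1}, q_{k-1}) = (p_11, q_11); compute convergents through index 11.
Convergents (p_i = a_i*p_{i-1} + p_{i-2}, q_i = a_i*q_{i-1} + q_{i-2} with p_{-2}=0, p_{-1}=1, q_{-2}=1, q_{-1}=0):
  i=0: a_0=8, p_0 = 8*1 + 0 = 8, q_0 = 8*0 + 1 = 1.
  i=1: a_1=1, p_1 = 1*8 + 1 = 9, q_1 = 1*1 + 0 = 1.
  i=2: a_2=2, p_2 = 2*9 + 8 = 26, q_2 = 2*1 + 1 = 3.
  i=3: a_3=1, p_3 = 1*26 + 9 = 35, q_3 = 1*3 + 1 = 4.
  i=4: a_4=1, p_4 = 1*35 + 26 = 61, q_4 = 1*4 + 3 = 7.
  i=5: a_5=5, p_5 = 5*61 + 35 = 340, q_5 = 5*7 + 4 = 39.
  i=6: a_6=4, p_6 = 4*340 + 61 = 1421, q_6 = 4*39 + 7 = 163.
  i=7: a_7=5, p_7 = 5*1421 + 340 = 7445, q_7 = 5*163 + 39 = 854.
  i=8: a_8=1, p_8 = 1*7445 + 1421 = 8866, q_8 = 1*854 + 163 = 1017.
  i=9: a_9=1, p_9 = 1*8866 + 7445 = 16311, q_9 = 1*1017 + 854 = 1871.
  i=10: a_10=2, p_10 = 2*16311 + 8866 = 41488, q_10 = 2*1871 + 1017 = 4759.
  i=11: a_11=1, p_11 = 1*41488 + 16311 = 57799, q_11 = 1*4759 + 1871 = 6630.
Check: 57799^2 - 76*6630^2 = 3340724401 - 3340724400 = 1, so (x, y) = (57799, 6630) solves the equation, and by the theorem it is the least positive solution.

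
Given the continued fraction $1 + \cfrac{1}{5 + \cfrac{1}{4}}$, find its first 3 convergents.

Using the convergent recurrence p_i = a_i*p_{i-1} + p_{i-2}, q_i = a_i*q_{i-1} + q_{i-2} with p_{-2}=0, p_{-1}=1, q_{-2}=1, q_{-1}=0:
  i=0: a_0=1, p_0 = 1*1 + 0 = 1, q_0 = 1*0 + 1 = 1.
  i=1: a_1=5, p_1 = 5*1 + 1 = 6, q_1 = 5*1 + 0 = 5.
  i=2: a_2=4, p_2 = 4*6 + 1 = 25, q_2 = 4*5 + 1 = 21.

1/1, 6/5, 25/21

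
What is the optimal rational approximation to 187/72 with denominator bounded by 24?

Expand x = 187/72 as a continued fraction with the Euclidean algorithm:
  187 = 2*72 + 43, so a_0 = 2.
  72 = 1*43 + 29, so a_1 = 1.
  43 = 1*29 + 14, so a_2 = 1.
  29 = 2*14 + 1, so a_3 = 2.
  14 = 14*1 + 0, so a_4 = 14.
so x = [2; 1, 1, 2, 14].
Convergents (p_i = a_i*p_{i-1} + p_{i-2}, q_i = a_i*q_{i-1} + q_{i-2} with p_{-2}=0, p_{-1}=1, q_{-2}=1, q_{-1}=0), until the denominator exceeds 24:
  i=0: a_0=2, p_0 = 2*1 + 0 = 2, q_0 = 2*0 + 1 = 1.
  i=1: a_1=1, p_1 = 1*2 + 1 = 3, q_1 = 1*1 + 0 = 1.
  i=2: a_2=1, p_2 = 1*3 + 2 = 5, q_2 = 1*1 + 1 = 2.
  i=3: a_3=2, p_3 = 2*5 + 3 = 13, q_3 = 2*2 + 1 = 5.
  i=4: a_4=14, p_4 = 14*13 + 5 = 187, q_4 = 14*5 + 2 = 72.
q_4 = 72 > 24, so the last convergent with denominator <= 24 is p_3/q_3 = 13/5.
The closest fraction with denominator <= 24 is either p_3/q_3 or the intermediate fraction (k*p_3 + p_2)/(k*q_3 + q_2) with the largest k >= 1 whose denominator stays <= 24; these approach x as k grows, and every other convergent or intermediate fraction in range is farther away.
Largest k: floor((24 - q_2)/q_3) = floor((24 - 2)/5) = 4.
That gives (4*13 + 5)/(4*5 + 2) = 57/22.
Compare the errors: |x - 13/5| = |187*5 - 13*72|/(72*5) = 1/360, and |x - 57/22| = |187*22 - 57*72|/(72*22) = 10/1584.
Cross-multiplying, 1*1584 = 1584 < 3600 = 10*360, so 1/360 is smaller: the convergent 13/5 is closer to x than 57/22.

13/5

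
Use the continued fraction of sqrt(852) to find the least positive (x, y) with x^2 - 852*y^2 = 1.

First expand sqrt(852) as a continued fraction. With x_i = (sqrt(852) + m_i)/d_i and (m_0, d_0) = (0, 1): a_0 = floor(sqrt(852)) = 29, since 29^2 = 841 <= 852 < 900 = 30^2.
Iterate m_{i+1} = d_i*a_i - m_i, d_{i+1} = (852 - m_{i+1}^2)/d_i, a_{i+1} = floor((a_0 + m_{i+1})/d_{i+1}):
  m_1 = 1*29 - 0 = 29, d_1 = (852 - 29^2)/1 = 11/1 = 11, a_1 = floor((29 + 29)/11) = 5.
  m_2 = 11*5 - 29 = 26, d_2 = (852 - 26^2)/11 = 176/11 = 16, a_2 = floor((29 + 26)/16) = 3.
  m_3 = 16*3 - 26 = 22, d_3 = (852 - 22^2)/16 = 368/16 = 23, a_3 = floor((29 + 22)/23) = 2.
  m_4 = 23*2 - 22 = 24, d_4 = (852 - 24^2)/23 = 276/23 = 12, a_4 = floor((29 + 24)/12) = 4.
  m_5 = 12*4 - 24 = 24, d_5 = (852 - 24^2)/12 = 276/12 = 23, a_5 = floor((29 + 24)/23) = 2.
  m_6 = 23*2 - 24 = 22, d_6 = (852 - 22^2)/23 = 368/23 = 16, a_6 = floor((29 + 22)/16) = 3.
  m_7 = 16*3 - 22 = 26, d_7 = (852 - 26^2)/16 = 176/16 = 11, a_7 = floor((29 + 26)/11) = 5.
  m_8 = 11*5 - 26 = 29, d_8 = (852 - 29^2)/11 = 11/11 = 1, a_8 = floor((29 + 29)/1) = 58.
  m_9 = 1*58 - 29 = 29, d_9 = (852 - 29^2)/1 = 11/1 = 11: (m_9, d_9) = (m_1, d_1) = (29, 11), so from here the quotients repeat a_1, ..., a_8; the period length is 8.
So sqrt(852) = [29; (5, 3, 2, 4, 2, 3, 5, 58)] with period length k = 8.
k is even, so the fundamental solution of x^2 - 852y^2 = 1 is (p_{k-1}, q_{k-1}) = (p_7, q_7); compute convergents through index 7.
Convergents (p_i = a_i*p_{i-1} + p_{i-2}, q_i = a_i*q_{i-1} + q_{i-2} with p_{-2}=0, p_{-1}=1, q_{-2}=1, q_{-1}=0):
  i=0: a_0=29, p_0 = 29*1 + 0 = 29, q_0 = 29*0 + 1 = 1.
  i=1: a_1=5, p_1 = 5*29 + 1 = 146, q_1 = 5*1 + 0 = 5.
  i=2: a_2=3, p_2 = 3*146 + 29 = 467, q_2 = 3*5 + 1 = 16.
  i=3: a_3=2, p_3 = 2*467 + 146 = 1080, q_3 = 2*16 + 5 = 37.
  i=4: a_4=4, p_4 = 4*1080 + 467 = 4787, q_4 = 4*37 + 16 = 164.
  i=5: a_5=2, p_5 = 2*4787 + 1080 = 10654, q_5 = 2*164 + 37 = 365.
  i=6: a_6=3, p_6 = 3*10654 + 4787 = 36749, q_6 = 3*365 + 164 = 1259.
  i=7: a_7=5, p_7 = 5*36749 + 10654 = 194399, q_7 = 5*1259 + 365 = 6660.
Check: 194399^2 - 852*6660^2 = 37790971201 - 37790971200 = 1, so (x, y) = (194399, 6660) solves the equation, and by the theorem it is the least positive solution.

(x, y) = (194399, 6660)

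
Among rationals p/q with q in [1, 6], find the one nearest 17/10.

Expand x = 17/10 as a continued fraction with the Euclidean algorithm:
  17 = 1*10 + 7, so a_0 = 1.
  10 = 1*7 + 3, so a_1 = 1.
  7 = 2*3 + 1, so a_2 = 2.
  3 = 3*1 + 0, so a_3 = 3.
so x = [1; 1, 2, 3].
Convergents (p_i = a_i*p_{i-1} + p_{i-2}, q_i = a_i*q_{i-1} + q_{i-2} with p_{-2}=0, p_{-1}=1, q_{-2}=1, q_{-1}=0), until the denominator exceeds 6:
  i=0: a_0=1, p_0 = 1*1 + 0 = 1, q_0 = 1*0 + 1 = 1.
  i=1: a_1=1, p_1 = 1*1 + 1 = 2, q_1 = 1*1 + 0 = 1.
  i=2: a_2=2, p_2 = 2*2 + 1 = 5, q_2 = 2*1 + 1 = 3.
  i=3: a_3=3, p_3 = 3*5 + 2 = 17, q_3 = 3*3 + 1 = 10.
q_3 = 10 > 6, so the last convergent with denominator <= 6 is p_2/q_2 = 5/3.
The closest fraction with denominator <= 6 is either p_2/q_2 or the intermediate fraction (k*p_2 + p_1)/(k*q_2 + q_1) with the largest k >= 1 whose denominator stays <= 6; these approach x as k grows, and every other convergent or intermediate fraction in range is farther away.
Largest k: floor((6 - q_1)/q_2) = floor((6 - 1)/3) = 1.
That gives (1*5 + 2)/(1*3 + 1) = 7/4.
Compare the errors: |x - 5/3| = |17*3 - 5*10|/(10*3) = 1/30, and |x - 7/4| = |17*4 - 7*10|/(10*4) = 2/40.
Cross-multiplying, 1*40 = 40 < 60 = 2*30, so 1/30 is smaller: the convergent 5/3 is closer to x than 7/4.

5/3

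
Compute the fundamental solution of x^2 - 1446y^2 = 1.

(x, y) = (1445, 38)

First expand sqrt(1446) as a continued fraction. With x_i = (sqrt(1446) + m_i)/d_i and (m_0, d_0) = (0, 1): a_0 = floor(sqrt(1446)) = 38, since 38^2 = 1444 <= 1446 < 1521 = 39^2.
Iterate m_{i+1} = d_i*a_i - m_i, d_{i+1} = (1446 - m_{i+1}^2)/d_i, a_{i+1} = floor((a_0 + m_{i+1})/d_{i+1}):
  m_1 = 1*38 - 0 = 38, d_1 = (1446 - 38^2)/1 = 2/1 = 2, a_1 = floor((38 + 38)/2) = 38.
  m_2 = 2*38 - 38 = 38, d_2 = (1446 - 38^2)/2 = 2/2 = 1, a_2 = floor((38 + 38)/1) = 76.
  m_3 = 1*76 - 38 = 38, d_3 = (1446 - 38^2)/1 = 2/1 = 2: (m_3, d_3) = (m_1, d_1) = (38, 2), so from here the quotients repeat a_1, a_2; the period length is 2.
So sqrt(1446) = [38; (38, 76)] with period length k = 2.
k is even, so the fundamental solution of x^2 - 1446y^2 = 1 is (p_{k-1}, q_{k-1}) = (p_1, q_1); compute convergents through index 1.
Convergents (p_i = a_i*p_{i-1} + p_{i-2}, q_i = a_i*q_{i-1} + q_{i-2} with p_{-2}=0, p_{-1}=1, q_{-2}=1, q_{-1}=0):
  i=0: a_0=38, p_0 = 38*1 + 0 = 38, q_0 = 38*0 + 1 = 1.
  i=1: a_1=38, p_1 = 38*38 + 1 = 1445, q_1 = 38*1 + 0 = 38.
Check: 1445^2 - 1446*38^2 = 2088025 - 2088024 = 1, so (x, y) = (1445, 38) solves the equation, and by the theorem it is the least positive solution.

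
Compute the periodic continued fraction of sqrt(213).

[14; (1, 1, 2, 6, 1, 8, 1, 6, 2, 1, 1, 28)]

Write x_i = (sqrt(213) + m_i)/d_i with (m_0, d_0) = (0, 1). a_0 = floor(sqrt(213)) = 14, since 14^2 = 196 <= 213 < 225 = 15^2.
Iterate m_{i+1} = d_i*a_i - m_i, d_{i+1} = (213 - m_{i+1}^2)/d_i, a_{i+1} = floor((a_0 + m_{i+1})/d_{i+1}):
  m_1 = 1*14 - 0 = 14, d_1 = (213 - 14^2)/1 = 17/1 = 17, a_1 = floor((14 + 14)/17) = 1.
  m_2 = 17*1 - 14 = 3, d_2 = (213 - 3^2)/17 = 204/17 = 12, a_2 = floor((14 + 3)/12) = 1.
  m_3 = 12*1 - 3 = 9, d_3 = (213 - 9^2)/12 = 132/12 = 11, a_3 = floor((14 + 9)/11) = 2.
  m_4 = 11*2 - 9 = 13, d_4 = (213 - 13^2)/11 = 44/11 = 4, a_4 = floor((14 + 13)/4) = 6.
  m_5 = 4*6 - 13 = 11, d_5 = (213 - 11^2)/4 = 92/4 = 23, a_5 = floor((14 + 11)/23) = 1.
  m_6 = 23*1 - 11 = 12, d_6 = (213 - 12^2)/23 = 69/23 = 3, a_6 = floor((14 + 12)/3) = 8.
  m_7 = 3*8 - 12 = 12, d_7 = (213 - 12^2)/3 = 69/3 = 23, a_7 = floor((14 + 12)/23) = 1.
  m_8 = 23*1 - 12 = 11, d_8 = (213 - 11^2)/23 = 92/23 = 4, a_8 = floor((14 + 11)/4) = 6.
  m_9 = 4*6 - 11 = 13, d_9 = (213 - 13^2)/4 = 44/4 = 11, a_9 = floor((14 + 13)/11) = 2.
  m_10 = 11*2 - 13 = 9, d_10 = (213 - 9^2)/11 = 132/11 = 12, a_10 = floor((14 + 9)/12) = 1.
  m_11 = 12*1 - 9 = 3, d_11 = (213 - 3^2)/12 = 204/12 = 17, a_11 = floor((14 + 3)/17) = 1.
  m_12 = 17*1 - 3 = 14, d_12 = (213 - 14^2)/17 = 17/17 = 1, a_12 = floor((14 + 14)/1) = 28.
  m_13 = 1*28 - 14 = 14, d_13 = (213 - 14^2)/1 = 17/1 = 17: (m_13, d_13) = (m_1, d_1) = (14, 17), so from here the quotients repeat a_1, ..., a_12; the period length is 12.
Hence the expansion of sqrt(213) is a_0 = 14 followed by the repeating block 1, 1, 2, 6, 1, 8, 1, 6, 2, 1, 1, 28 (period 12).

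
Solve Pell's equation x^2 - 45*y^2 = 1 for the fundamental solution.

(x, y) = (161, 24)

First expand sqrt(45) as a continued fraction. With x_i = (sqrt(45) + m_i)/d_i and (m_0, d_0) = (0, 1): a_0 = floor(sqrt(45)) = 6, since 6^2 = 36 <= 45 < 49 = 7^2.
Iterate m_{i+1} = d_i*a_i - m_i, d_{i+1} = (45 - m_{i+1}^2)/d_i, a_{i+1} = floor((a_0 + m_{i+1})/d_{i+1}):
  m_1 = 1*6 - 0 = 6, d_1 = (45 - 6^2)/1 = 9/1 = 9, a_1 = floor((6 + 6)/9) = 1.
  m_2 = 9*1 - 6 = 3, d_2 = (45 - 3^2)/9 = 36/9 = 4, a_2 = floor((6 + 3)/4) = 2.
  m_3 = 4*2 - 3 = 5, d_3 = (45 - 5^2)/4 = 20/4 = 5, a_3 = floor((6 + 5)/5) = 2.
  m_4 = 5*2 - 5 = 5, d_4 = (45 - 5^2)/5 = 20/5 = 4, a_4 = floor((6 + 5)/4) = 2.
  m_5 = 4*2 - 5 = 3, d_5 = (45 - 3^2)/4 = 36/4 = 9, a_5 = floor((6 + 3)/9) = 1.
  m_6 = 9*1 - 3 = 6, d_6 = (45 - 6^2)/9 = 9/9 = 1, a_6 = floor((6 + 6)/1) = 12.
  m_7 = 1*12 - 6 = 6, d_7 = (45 - 6^2)/1 = 9/1 = 9: (m_7, d_7) = (m_1, d_1) = (6, 9), so from here the quotients repeat a_1, ..., a_6; the period length is 6.
So sqrt(45) = [6; (1, 2, 2, 2, 1, 12)] with period length k = 6.
k is even, so the fundamental solution of x^2 - 45y^2 = 1 is (p_{k-1}, q_{k-1}) = (p_5, q_5); compute convergents through index 5.
Convergents (p_i = a_i*p_{i-1} + p_{i-2}, q_i = a_i*q_{i-1} + q_{i-2} with p_{-2}=0, p_{-1}=1, q_{-2}=1, q_{-1}=0):
  i=0: a_0=6, p_0 = 6*1 + 0 = 6, q_0 = 6*0 + 1 = 1.
  i=1: a_1=1, p_1 = 1*6 + 1 = 7, q_1 = 1*1 + 0 = 1.
  i=2: a_2=2, p_2 = 2*7 + 6 = 20, q_2 = 2*1 + 1 = 3.
  i=3: a_3=2, p_3 = 2*20 + 7 = 47, q_3 = 2*3 + 1 = 7.
  i=4: a_4=2, p_4 = 2*47 + 20 = 114, q_4 = 2*7 + 3 = 17.
  i=5: a_5=1, p_5 = 1*114 + 47 = 161, q_5 = 1*17 + 7 = 24.
Check: 161^2 - 45*24^2 = 25921 - 25920 = 1, so (x, y) = (161, 24) solves the equation, and by the theorem it is the least positive solution.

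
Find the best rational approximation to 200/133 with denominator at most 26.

Expand x = 200/133 as a continued fraction with the Euclidean algorithm:
  200 = 1*133 + 67, so a_0 = 1.
  133 = 1*67 + 66, so a_1 = 1.
  67 = 1*66 + 1, so a_2 = 1.
  66 = 66*1 + 0, so a_3 = 66.
so x = [1; 1, 1, 66].
Convergents (p_i = a_i*p_{i-1} + p_{i-2}, q_i = a_i*q_{i-1} + q_{i-2} with p_{-2}=0, p_{-1}=1, q_{-2}=1, q_{-1}=0), until the denominator exceeds 26:
  i=0: a_0=1, p_0 = 1*1 + 0 = 1, q_0 = 1*0 + 1 = 1.
  i=1: a_1=1, p_1 = 1*1 + 1 = 2, q_1 = 1*1 + 0 = 1.
  i=2: a_2=1, p_2 = 1*2 + 1 = 3, q_2 = 1*1 + 1 = 2.
  i=3: a_3=66, p_3 = 66*3 + 2 = 200, q_3 = 66*2 + 1 = 133.
q_3 = 133 > 26, so the last convergent with denominator <= 26 is p_2/q_2 = 3/2.
The closest fraction with denominator <= 26 is either p_2/q_2 or the intermediate fraction (k*p_2 + p_1)/(k*q_2 + q_1) with the largest k >= 1 whose denominator stays <= 26; these approach x as k grows, and every other convergent or intermediate fraction in range is farther away.
Largest k: floor((26 - q_1)/q_2) = floor((26 - 1)/2) = 12.
That gives (12*3 + 2)/(12*2 + 1) = 38/25.
Compare the errors: |x - 3/2| = |200*2 - 3*133|/(133*2) = 1/266, and |x - 38/25| = |200*25 - 38*133|/(133*25) = 54/3325.
Cross-multiplying, 1*3325 = 3325 < 14364 = 54*266, so 1/266 is smaller: the convergent 3/2 is closer to x than 38/25.

3/2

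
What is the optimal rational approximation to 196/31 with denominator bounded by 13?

Expand x = 196/31 as a continued fraction with the Euclidean algorithm:
  196 = 6*31 + 10, so a_0 = 6.
  31 = 3*10 + 1, so a_1 = 3.
  10 = 10*1 + 0, so a_2 = 10.
so x = [6; 3, 10].
Convergents (p_i = a_i*p_{i-1} + p_{i-2}, q_i = a_i*q_{i-1} + q_{i-2} with p_{-2}=0, p_{-1}=1, q_{-2}=1, q_{-1}=0), until the denominator exceeds 13:
  i=0: a_0=6, p_0 = 6*1 + 0 = 6, q_0 = 6*0 + 1 = 1.
  i=1: a_1=3, p_1 = 3*6 + 1 = 19, q_1 = 3*1 + 0 = 3.
  i=2: a_2=10, p_2 = 10*19 + 6 = 196, q_2 = 10*3 + 1 = 31.
q_2 = 31 > 13, so the last convergent with denominator <= 13 is p_1/q_1 = 19/3.
The closest fraction with denominator <= 13 is either p_1/q_1 or the intermediate fraction (k*p_1 + p_0)/(k*q_1 + q_0) with the largest k >= 1 whose denominator stays <= 13; these approach x as k grows, and every other convergent or intermediate fraction in range is farther away.
Largest k: floor((13 - q_0)/q_1) = floor((13 - 1)/3) = 4.
That gives (4*19 + 6)/(4*3 + 1) = 82/13.
Compare the errors: |x - 19/3| = |196*3 - 19*31|/(31*3) = 1/93, and |x - 82/13| = |196*13 - 82*31|/(31*13) = 6/403.
Cross-multiplying, 1*403 = 403 < 558 = 6*93, so 1/93 is smaller: the convergent 19/3 is closer to x than 82/13.

19/3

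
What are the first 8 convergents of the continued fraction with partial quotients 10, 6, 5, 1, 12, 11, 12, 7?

10/1, 61/6, 315/31, 376/37, 4827/475, 53473/5262, 646503/63619, 4578994/450595

Using the convergent recurrence p_i = a_i*p_{i-1} + p_{i-2}, q_i = a_i*q_{i-1} + q_{i-2} with p_{-2}=0, p_{-1}=1, q_{-2}=1, q_{-1}=0:
  i=0: a_0=10, p_0 = 10*1 + 0 = 10, q_0 = 10*0 + 1 = 1.
  i=1: a_1=6, p_1 = 6*10 + 1 = 61, q_1 = 6*1 + 0 = 6.
  i=2: a_2=5, p_2 = 5*61 + 10 = 315, q_2 = 5*6 + 1 = 31.
  i=3: a_3=1, p_3 = 1*315 + 61 = 376, q_3 = 1*31 + 6 = 37.
  i=4: a_4=12, p_4 = 12*376 + 315 = 4827, q_4 = 12*37 + 31 = 475.
  i=5: a_5=11, p_5 = 11*4827 + 376 = 53473, q_5 = 11*475 + 37 = 5262.
  i=6: a_6=12, p_6 = 12*53473 + 4827 = 646503, q_6 = 12*5262 + 475 = 63619.
  i=7: a_7=7, p_7 = 7*646503 + 53473 = 4578994, q_7 = 7*63619 + 5262 = 450595.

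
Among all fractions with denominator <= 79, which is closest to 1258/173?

Expand x = 1258/173 as a continued fraction with the Euclidean algorithm:
  1258 = 7*173 + 47, so a_0 = 7.
  173 = 3*47 + 32, so a_1 = 3.
  47 = 1*32 + 15, so a_2 = 1.
  32 = 2*15 + 2, so a_3 = 2.
  15 = 7*2 + 1, so a_4 = 7.
  2 = 2*1 + 0, so a_5 = 2.
so x = [7; 3, 1, 2, 7, 2].
Convergents (p_i = a_i*p_{i-1} + p_{i-2}, q_i = a_i*q_{i-1} + q_{i-2} with p_{-2}=0, p_{-1}=1, q_{-2}=1, q_{-1}=0), until the denominator exceeds 79:
  i=0: a_0=7, p_0 = 7*1 + 0 = 7, q_0 = 7*0 + 1 = 1.
  i=1: a_1=3, p_1 = 3*7 + 1 = 22, q_1 = 3*1 + 0 = 3.
  i=2: a_2=1, p_2 = 1*22 + 7 = 29, q_2 = 1*3 + 1 = 4.
  i=3: a_3=2, p_3 = 2*29 + 22 = 80, q_3 = 2*4 + 3 = 11.
  i=4: a_4=7, p_4 = 7*80 + 29 = 589, q_4 = 7*11 + 4 = 81.
q_4 = 81 > 79, so the last convergent with denominator <= 79 is p_3/q_3 = 80/11.
The closest fraction with denominator <= 79 is either p_3/q_3 or the intermediate fraction (k*p_3 + p_2)/(k*q_3 + q_2) with the largest k >= 1 whose denominator stays <= 79; these approach x as k grows, and every other convergent or intermediate fraction in range is farther away.
Largest k: floor((79 - q_2)/q_3) = floor((79 - 4)/11) = 6.
That gives (6*80 + 29)/(6*11 + 4) = 509/70.
Compare the errors: |x - 80/11| = |1258*11 - 80*173|/(173*11) = 2/1903, and |x - 509/70| = |1258*70 - 509*173|/(173*70) = 3/12110.
Cross-multiplying, 3*1903 = 5709 < 24220 = 2*12110, so 3/12110 is smaller: the intermediate fraction 509/70 is closer to x than 80/11.

509/70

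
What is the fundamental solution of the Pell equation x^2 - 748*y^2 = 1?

First expand sqrt(748) as a continued fraction. With x_i = (sqrt(748) + m_i)/d_i and (m_0, d_0) = (0, 1): a_0 = floor(sqrt(748)) = 27, since 27^2 = 729 <= 748 < 784 = 28^2.
Iterate m_{i+1} = d_i*a_i - m_i, d_{i+1} = (748 - m_{i+1}^2)/d_i, a_{i+1} = floor((a_0 + m_{i+1})/d_{i+1}):
  m_1 = 1*27 - 0 = 27, d_1 = (748 - 27^2)/1 = 19/1 = 19, a_1 = floor((27 + 27)/19) = 2.
  m_2 = 19*2 - 27 = 11, d_2 = (748 - 11^2)/19 = 627/19 = 33, a_2 = floor((27 + 11)/33) = 1.
  m_3 = 33*1 - 11 = 22, d_3 = (748 - 22^2)/33 = 264/33 = 8, a_3 = floor((27 + 22)/8) = 6.
  m_4 = 8*6 - 22 = 26, d_4 = (748 - 26^2)/8 = 72/8 = 9, a_4 = floor((27 + 26)/9) = 5.
  m_5 = 9*5 - 26 = 19, d_5 = (748 - 19^2)/9 = 387/9 = 43, a_5 = floor((27 + 19)/43) = 1.
  m_6 = 43*1 - 19 = 24, d_6 = (748 - 24^2)/43 = 172/43 = 4, a_6 = floor((27 + 24)/4) = 12.
  m_7 = 4*12 - 24 = 24, d_7 = (748 - 24^2)/4 = 172/4 = 43, a_7 = floor((27 + 24)/43) = 1.
  m_8 = 43*1 - 24 = 19, d_8 = (748 - 19^2)/43 = 387/43 = 9, a_8 = floor((27 + 19)/9) = 5.
  m_9 = 9*5 - 19 = 26, d_9 = (748 - 26^2)/9 = 72/9 = 8, a_9 = floor((27 + 26)/8) = 6.
  m_10 = 8*6 - 26 = 22, d_10 = (748 - 22^2)/8 = 264/8 = 33, a_10 = floor((27 + 22)/33) = 1.
  m_11 = 33*1 - 22 = 11, d_11 = (748 - 11^2)/33 = 627/33 = 19, a_11 = floor((27 + 11)/19) = 2.
  m_12 = 19*2 - 11 = 27, d_12 = (748 - 27^2)/19 = 19/19 = 1, a_12 = floor((27 + 27)/1) = 54.
  m_13 = 1*54 - 27 = 27, d_13 = (748 - 27^2)/1 = 19/1 = 19: (m_13, d_13) = (m_1, d_1) = (27, 19), so from here the quotients repeat a_1, ..., a_12; the period length is 12.
So sqrt(748) = [27; (2, 1, 6, 5, 1, 12, 1, 5, 6, 1, 2, 54)] with period length k = 12.
k is even, so the fundamental solution of x^2 - 748y^2 = 1 is (p_{k-1}, q_{k-1}) = (p_11, q_11); compute convergents through index 11.
Convergents (p_i = a_i*p_{i-1} + p_{i-2}, q_i = a_i*q_{i-1} + q_{i-2} with p_{-2}=0, p_{-1}=1, q_{-2}=1, q_{-1}=0):
  i=0: a_0=27, p_0 = 27*1 + 0 = 27, q_0 = 27*0 + 1 = 1.
  i=1: a_1=2, p_1 = 2*27 + 1 = 55, q_1 = 2*1 + 0 = 2.
  i=2: a_2=1, p_2 = 1*55 + 27 = 82, q_2 = 1*2 + 1 = 3.
  i=3: a_3=6, p_3 = 6*82 + 55 = 547, q_3 = 6*3 + 2 = 20.
  i=4: a_4=5, p_4 = 5*547 + 82 = 2817, q_4 = 5*20 + 3 = 103.
  i=5: a_5=1, p_5 = 1*2817 + 547 = 3364, q_5 = 1*103 + 20 = 123.
  i=6: a_6=12, p_6 = 12*3364 + 2817 = 43185, q_6 = 12*123 + 103 = 1579.
  i=7: a_7=1, p_7 = 1*43185 + 3364 = 46549, q_7 = 1*1579 + 123 = 1702.
  i=8: a_8=5, p_8 = 5*46549 + 43185 = 275930, q_8 = 5*1702 + 1579 = 10089.
  i=9: a_9=6, p_9 = 6*275930 + 46549 = 1702129, q_9 = 6*10089 + 1702 = 62236.
  i=10: a_10=1, p_10 = 1*1702129 + 275930 = 1978059, q_10 = 1*62236 + 10089 = 72325.
  i=11: a_11=2, p_11 = 2*1978059 + 1702129 = 5658247, q_11 = 2*72325 + 62236 = 206886.
Check: 5658247^2 - 748*206886^2 = 32015759113009 - 32015759113008 = 1, so (x, y) = (5658247, 206886) solves the equation, and by the theorem it is the least positive solution.

(x, y) = (5658247, 206886)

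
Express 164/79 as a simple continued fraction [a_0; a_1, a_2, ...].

Run the Euclidean algorithm on 164 and 79; the successive quotients are the partial quotients a_0, a_1, ... (each step inverts the fractional part left over by the previous one):
  164 = 2*79 + 6, so a_0 = 2.
  79 = 13*6 + 1, so a_1 = 13.
  6 = 6*1 + 0, so a_2 = 6.
The remainder reaches 0 after 3 divisions, so the expansion has 3 partial quotients, read off in order.

[2; 13, 6]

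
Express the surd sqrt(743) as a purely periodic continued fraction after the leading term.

[27; (3, 1, 7, 27, 7, 1, 3, 54)]

Write x_i = (sqrt(743) + m_i)/d_i with (m_0, d_0) = (0, 1). a_0 = floor(sqrt(743)) = 27, since 27^2 = 729 <= 743 < 784 = 28^2.
Iterate m_{i+1} = d_i*a_i - m_i, d_{i+1} = (743 - m_{i+1}^2)/d_i, a_{i+1} = floor((a_0 + m_{i+1})/d_{i+1}):
  m_1 = 1*27 - 0 = 27, d_1 = (743 - 27^2)/1 = 14/1 = 14, a_1 = floor((27 + 27)/14) = 3.
  m_2 = 14*3 - 27 = 15, d_2 = (743 - 15^2)/14 = 518/14 = 37, a_2 = floor((27 + 15)/37) = 1.
  m_3 = 37*1 - 15 = 22, d_3 = (743 - 22^2)/37 = 259/37 = 7, a_3 = floor((27 + 22)/7) = 7.
  m_4 = 7*7 - 22 = 27, d_4 = (743 - 27^2)/7 = 14/7 = 2, a_4 = floor((27 + 27)/2) = 27.
  m_5 = 2*27 - 27 = 27, d_5 = (743 - 27^2)/2 = 14/2 = 7, a_5 = floor((27 + 27)/7) = 7.
  m_6 = 7*7 - 27 = 22, d_6 = (743 - 22^2)/7 = 259/7 = 37, a_6 = floor((27 + 22)/37) = 1.
  m_7 = 37*1 - 22 = 15, d_7 = (743 - 15^2)/37 = 518/37 = 14, a_7 = floor((27 + 15)/14) = 3.
  m_8 = 14*3 - 15 = 27, d_8 = (743 - 27^2)/14 = 14/14 = 1, a_8 = floor((27 + 27)/1) = 54.
  m_9 = 1*54 - 27 = 27, d_9 = (743 - 27^2)/1 = 14/1 = 14: (m_9, d_9) = (m_1, d_1) = (27, 14), so from here the quotients repeat a_1, ..., a_8; the period length is 8.
Hence the expansion of sqrt(743) is a_0 = 27 followed by the repeating block 3, 1, 7, 27, 7, 1, 3, 54 (period 8).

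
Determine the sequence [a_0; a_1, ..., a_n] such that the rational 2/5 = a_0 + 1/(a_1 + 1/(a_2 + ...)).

[0; 2, 2]

Run the Euclidean algorithm on 2 and 5; the successive quotients are the partial quotients a_0, a_1, ... (each step inverts the fractional part left over by the previous one):
  2 = 0*5 + 2, so a_0 = 0.
  5 = 2*2 + 1, so a_1 = 2.
  2 = 2*1 + 0, so a_2 = 2.
The remainder reaches 0 after 3 divisions, so the expansion has 3 partial quotients, read off in order.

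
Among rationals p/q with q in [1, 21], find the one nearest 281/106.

Expand x = 281/106 as a continued fraction with the Euclidean algorithm:
  281 = 2*106 + 69, so a_0 = 2.
  106 = 1*69 + 37, so a_1 = 1.
  69 = 1*37 + 32, so a_2 = 1.
  37 = 1*32 + 5, so a_3 = 1.
  32 = 6*5 + 2, so a_4 = 6.
  5 = 2*2 + 1, so a_5 = 2.
  2 = 2*1 + 0, so a_6 = 2.
so x = [2; 1, 1, 1, 6, 2, 2].
Convergents (p_i = a_i*p_{i-1} + p_{i-2}, q_i = a_i*q_{i-1} + q_{i-2} with p_{-2}=0, p_{-1}=1, q_{-2}=1, q_{-1}=0), until the denominator exceeds 21:
  i=0: a_0=2, p_0 = 2*1 + 0 = 2, q_0 = 2*0 + 1 = 1.
  i=1: a_1=1, p_1 = 1*2 + 1 = 3, q_1 = 1*1 + 0 = 1.
  i=2: a_2=1, p_2 = 1*3 + 2 = 5, q_2 = 1*1 + 1 = 2.
  i=3: a_3=1, p_3 = 1*5 + 3 = 8, q_3 = 1*2 + 1 = 3.
  i=4: a_4=6, p_4 = 6*8 + 5 = 53, q_4 = 6*3 + 2 = 20.
  i=5: a_5=2, p_5 = 2*53 + 8 = 114, q_5 = 2*20 + 3 = 43.
q_5 = 43 > 21, so the last convergent with denominator <= 21 is p_4/q_4 = 53/20.
The closest fraction with denominator <= 21 is either p_4/q_4 or the intermediate fraction (k*p_4 + p_3)/(k*q_4 + q_3) with the largest k >= 1 whose denominator stays <= 21; these approach x as k grows, and every other convergent or intermediate fraction in range is farther away.
Largest k: floor((21 - q_3)/q_4) = floor((21 - 3)/20) = 0.
Since k = 0, no intermediate fraction beyond p_4/q_4 has denominator <= 21, so the convergent 53/20 is the closest (its error is |281*20 - 53*106|/(106*20) = 2/2120).

53/20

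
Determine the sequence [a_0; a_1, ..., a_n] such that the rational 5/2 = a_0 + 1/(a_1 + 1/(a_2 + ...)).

Run the Euclidean algorithm on 5 and 2; the successive quotients are the partial quotients a_0, a_1, ... (each step inverts the fractional part left over by the previous one):
  5 = 2*2 + 1, so a_0 = 2.
  2 = 2*1 + 0, so a_1 = 2.
The remainder reaches 0 after 2 divisions, so the expansion has 2 partial quotients, read off in order.

[2; 2]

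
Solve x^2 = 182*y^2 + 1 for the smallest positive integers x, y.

(x, y) = (27, 2)

First expand sqrt(182) as a continued fraction. With x_i = (sqrt(182) + m_i)/d_i and (m_0, d_0) = (0, 1): a_0 = floor(sqrt(182)) = 13, since 13^2 = 169 <= 182 < 196 = 14^2.
Iterate m_{i+1} = d_i*a_i - m_i, d_{i+1} = (182 - m_{i+1}^2)/d_i, a_{i+1} = floor((a_0 + m_{i+1})/d_{i+1}):
  m_1 = 1*13 - 0 = 13, d_1 = (182 - 13^2)/1 = 13/1 = 13, a_1 = floor((13 + 13)/13) = 2.
  m_2 = 13*2 - 13 = 13, d_2 = (182 - 13^2)/13 = 13/13 = 1, a_2 = floor((13 + 13)/1) = 26.
  m_3 = 1*26 - 13 = 13, d_3 = (182 - 13^2)/1 = 13/1 = 13: (m_3, d_3) = (m_1, d_1) = (13, 13), so from here the quotients repeat a_1, a_2; the period length is 2.
So sqrt(182) = [13; (2, 26)] with period length k = 2.
k is even, so the fundamental solution of x^2 - 182y^2 = 1 is (p_{k-1}, q_{k-1}) = (p_1, q_1); compute convergents through index 1.
Convergents (p_i = a_i*p_{i-1} + p_{i-2}, q_i = a_i*q_{i-1} + q_{i-2} with p_{-2}=0, p_{-1}=1, q_{-2}=1, q_{-1}=0):
  i=0: a_0=13, p_0 = 13*1 + 0 = 13, q_0 = 13*0 + 1 = 1.
  i=1: a_1=2, p_1 = 2*13 + 1 = 27, q_1 = 2*1 + 0 = 2.
Check: 27^2 - 182*2^2 = 729 - 728 = 1, so (x, y) = (27, 2) solves the equation, and by the theorem it is the least positive solution.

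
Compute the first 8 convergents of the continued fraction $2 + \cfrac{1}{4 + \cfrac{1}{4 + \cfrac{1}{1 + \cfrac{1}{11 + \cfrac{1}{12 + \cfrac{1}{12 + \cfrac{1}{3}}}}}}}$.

2/1, 9/4, 38/17, 47/21, 555/248, 6707/2997, 81039/36212, 249824/111633

Using the convergent recurrence p_i = a_i*p_{i-1} + p_{i-2}, q_i = a_i*q_{i-1} + q_{i-2} with p_{-2}=0, p_{-1}=1, q_{-2}=1, q_{-1}=0:
  i=0: a_0=2, p_0 = 2*1 + 0 = 2, q_0 = 2*0 + 1 = 1.
  i=1: a_1=4, p_1 = 4*2 + 1 = 9, q_1 = 4*1 + 0 = 4.
  i=2: a_2=4, p_2 = 4*9 + 2 = 38, q_2 = 4*4 + 1 = 17.
  i=3: a_3=1, p_3 = 1*38 + 9 = 47, q_3 = 1*17 + 4 = 21.
  i=4: a_4=11, p_4 = 11*47 + 38 = 555, q_4 = 11*21 + 17 = 248.
  i=5: a_5=12, p_5 = 12*555 + 47 = 6707, q_5 = 12*248 + 21 = 2997.
  i=6: a_6=12, p_6 = 12*6707 + 555 = 81039, q_6 = 12*2997 + 248 = 36212.
  i=7: a_7=3, p_7 = 3*81039 + 6707 = 249824, q_7 = 3*36212 + 2997 = 111633.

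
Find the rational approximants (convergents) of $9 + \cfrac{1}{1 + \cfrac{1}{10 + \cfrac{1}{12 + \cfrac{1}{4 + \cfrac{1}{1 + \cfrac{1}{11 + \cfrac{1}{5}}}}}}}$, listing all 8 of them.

Using the convergent recurrence p_i = a_i*p_{i-1} + p_{i-2}, q_i = a_i*q_{i-1} + q_{i-2} with p_{-2}=0, p_{-1}=1, q_{-2}=1, q_{-1}=0:
  i=0: a_0=9, p_0 = 9*1 + 0 = 9, q_0 = 9*0 + 1 = 1.
  i=1: a_1=1, p_1 = 1*9 + 1 = 10, q_1 = 1*1 + 0 = 1.
  i=2: a_2=10, p_2 = 10*10 + 9 = 109, q_2 = 10*1 + 1 = 11.
  i=3: a_3=12, p_3 = 12*109 + 10 = 1318, q_3 = 12*11 + 1 = 133.
  i=4: a_4=4, p_4 = 4*1318 + 109 = 5381, q_4 = 4*133 + 11 = 543.
  i=5: a_5=1, p_5 = 1*5381 + 1318 = 6699, q_5 = 1*543 + 133 = 676.
  i=6: a_6=11, p_6 = 11*6699 + 5381 = 79070, q_6 = 11*676 + 543 = 7979.
  i=7: a_7=5, p_7 = 5*79070 + 6699 = 402049, q_7 = 5*7979 + 676 = 40571.

9/1, 10/1, 109/11, 1318/133, 5381/543, 6699/676, 79070/7979, 402049/40571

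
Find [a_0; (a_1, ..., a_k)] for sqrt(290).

[17; (34)]

Write x_i = (sqrt(290) + m_i)/d_i with (m_0, d_0) = (0, 1). a_0 = floor(sqrt(290)) = 17, since 17^2 = 289 <= 290 < 324 = 18^2.
Iterate m_{i+1} = d_i*a_i - m_i, d_{i+1} = (290 - m_{i+1}^2)/d_i, a_{i+1} = floor((a_0 + m_{i+1})/d_{i+1}):
  m_1 = 1*17 - 0 = 17, d_1 = (290 - 17^2)/1 = 1/1 = 1, a_1 = floor((17 + 17)/1) = 34.
  m_2 = 1*34 - 17 = 17, d_2 = (290 - 17^2)/1 = 1/1 = 1: (m_2, d_2) = (m_1, d_1) = (17, 1), so from here the quotient a_1 repeats; the period length is 1.
Hence the expansion of sqrt(290) is a_0 = 17 followed by the repeating block 34 (period 1).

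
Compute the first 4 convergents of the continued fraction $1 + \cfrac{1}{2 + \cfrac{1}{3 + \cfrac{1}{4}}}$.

1/1, 3/2, 10/7, 43/30

Using the convergent recurrence p_i = a_i*p_{i-1} + p_{i-2}, q_i = a_i*q_{i-1} + q_{i-2} with p_{-2}=0, p_{-1}=1, q_{-2}=1, q_{-1}=0:
  i=0: a_0=1, p_0 = 1*1 + 0 = 1, q_0 = 1*0 + 1 = 1.
  i=1: a_1=2, p_1 = 2*1 + 1 = 3, q_1 = 2*1 + 0 = 2.
  i=2: a_2=3, p_2 = 3*3 + 1 = 10, q_2 = 3*2 + 1 = 7.
  i=3: a_3=4, p_3 = 4*10 + 3 = 43, q_3 = 4*7 + 2 = 30.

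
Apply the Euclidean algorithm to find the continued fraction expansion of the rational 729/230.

[3; 5, 1, 8, 1, 3]

Run the Euclidean algorithm on 729 and 230; the successive quotients are the partial quotients a_0, a_1, ... (each step inverts the fractional part left over by the previous one):
  729 = 3*230 + 39, so a_0 = 3.
  230 = 5*39 + 35, so a_1 = 5.
  39 = 1*35 + 4, so a_2 = 1.
  35 = 8*4 + 3, so a_3 = 8.
  4 = 1*3 + 1, so a_4 = 1.
  3 = 3*1 + 0, so a_5 = 3.
The remainder reaches 0 after 6 divisions, so the expansion has 6 partial quotients, read off in order.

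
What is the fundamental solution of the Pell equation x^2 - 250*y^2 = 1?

(x, y) = (39480499, 2496966)

First expand sqrt(250) as a continued fraction. With x_i = (sqrt(250) + m_i)/d_i and (m_0, d_0) = (0, 1): a_0 = floor(sqrt(250)) = 15, since 15^2 = 225 <= 250 < 256 = 16^2.
Iterate m_{i+1} = d_i*a_i - m_i, d_{i+1} = (250 - m_{i+1}^2)/d_i, a_{i+1} = floor((a_0 + m_{i+1})/d_{i+1}):
  m_1 = 1*15 - 0 = 15, d_1 = (250 - 15^2)/1 = 25/1 = 25, a_1 = floor((15 + 15)/25) = 1.
  m_2 = 25*1 - 15 = 10, d_2 = (250 - 10^2)/25 = 150/25 = 6, a_2 = floor((15 + 10)/6) = 4.
  m_3 = 6*4 - 10 = 14, d_3 = (250 - 14^2)/6 = 54/6 = 9, a_3 = floor((15 + 14)/9) = 3.
  m_4 = 9*3 - 14 = 13, d_4 = (250 - 13^2)/9 = 81/9 = 9, a_4 = floor((15 + 13)/9) = 3.
  m_5 = 9*3 - 13 = 14, d_5 = (250 - 14^2)/9 = 54/9 = 6, a_5 = floor((15 + 14)/6) = 4.
  m_6 = 6*4 - 14 = 10, d_6 = (250 - 10^2)/6 = 150/6 = 25, a_6 = floor((15 + 10)/25) = 1.
  m_7 = 25*1 - 10 = 15, d_7 = (250 - 15^2)/25 = 25/25 = 1, a_7 = floor((15 + 15)/1) = 30.
  m_8 = 1*30 - 15 = 15, d_8 = (250 - 15^2)/1 = 25/1 = 25: (m_8, d_8) = (m_1, d_1) = (15, 25), so from here the quotients repeat a_1, ..., a_7; the period length is 7.
So sqrt(250) = [15; (1, 4, 3, 3, 4, 1, 30)] with period length k = 7.
k is odd, so (p_{k-1}, q_{k-1}) only solves x^2 - 250y^2 = -1 and the fundamental solution of x^2 - 250y^2 = 1 is (p_{2k-1}, q_{2k-1}) = (p_13, q_13); compute convergents through index 13, running through the period twice.
Convergents (p_i = a_i*p_{i-1} + p_{i-2}, q_i = a_i*q_{i-1} + q_{i-2} with p_{-2}=0, p_{-1}=1, q_{-2}=1, q_{-1}=0):
  i=0: a_0=15, p_0 = 15*1 + 0 = 15, q_0 = 15*0 + 1 = 1.
  i=1: a_1=1, p_1 = 1*15 + 1 = 16, q_1 = 1*1 + 0 = 1.
  i=2: a_2=4, p_2 = 4*16 + 15 = 79, q_2 = 4*1 + 1 = 5.
  i=3: a_3=3, p_3 = 3*79 + 16 = 253, q_3 = 3*5 + 1 = 16.
  i=4: a_4=3, p_4 = 3*253 + 79 = 838, q_4 = 3*16 + 5 = 53.
  i=5: a_5=4, p_5 = 4*838 + 253 = 3605, q_5 = 4*53 + 16 = 228.
  i=6: a_6=1, p_6 = 1*3605 + 838 = 4443, q_6 = 1*228 + 53 = 281.
  i=7: a_7=30, p_7 = 30*4443 + 3605 = 136895, q_7 = 30*281 + 228 = 8658.
  i=8: a_8=1, p_8 = 1*136895 + 4443 = 141338, q_8 = 1*8658 + 281 = 8939.
  i=9: a_9=4, p_9 = 4*141338 + 136895 = 702247, q_9 = 4*8939 + 8658 = 44414.
  i=10: a_10=3, p_10 = 3*702247 + 141338 = 2248079, q_10 = 3*44414 + 8939 = 142181.
  i=11: a_11=3, p_11 = 3*2248079 + 702247 = 7446484, q_11 = 3*142181 + 44414 = 470957.
  i=12: a_12=4, p_12 = 4*7446484 + 2248079 = 32034015, q_12 = 4*470957 + 142181 = 2026009.
  i=13: a_13=1, p_13 = 1*32034015 + 7446484 = 39480499, q_13 = 1*2026009 + 470957 = 2496966.
Indeed p_6^2 - 250*q_6^2 = 19740249 - 19740250 = -1, not +1.
Check: 39480499^2 - 250*2496966^2 = 1558709801289001 - 1558709801289000 = 1, so (x, y) = (39480499, 2496966) solves the equation, and by the theorem it is the least positive solution.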